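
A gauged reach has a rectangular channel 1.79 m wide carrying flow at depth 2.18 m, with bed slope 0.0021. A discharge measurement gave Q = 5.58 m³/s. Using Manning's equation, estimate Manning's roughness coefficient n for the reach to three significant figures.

0.0237

A = b·y = 1.79 × 2.18 = 3.902 m²
P = b + 2y = 1.79 + 2×2.18 = 6.150 m
R = A/P = 3.902/6.150 = 0.6345 m
n = (1/Q)·A·R^(2/3)·S^(1/2) = (1/5.58) × 3.902 × 0.7384 × 0.04583 = 0.02366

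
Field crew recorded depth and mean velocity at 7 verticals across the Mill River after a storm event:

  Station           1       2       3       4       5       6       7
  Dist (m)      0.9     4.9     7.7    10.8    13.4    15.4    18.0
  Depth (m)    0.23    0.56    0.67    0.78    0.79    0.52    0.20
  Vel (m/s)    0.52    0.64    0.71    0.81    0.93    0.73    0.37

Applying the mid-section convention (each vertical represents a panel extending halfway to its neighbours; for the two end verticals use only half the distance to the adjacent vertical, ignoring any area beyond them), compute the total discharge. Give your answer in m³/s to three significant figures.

7.32 m³/s

w_1 = (4.9 − 0.9)/2 = 2 m; q_1 = 0.52 × 0.23 × 2 = 0.2392 m³/s
w_2 = (7.7 − 0.9)/2 = 3.4 m; q_2 = 0.64 × 0.56 × 3.4 = 1.219 m³/s
w_3 = (10.8 − 4.9)/2 = 2.95 m; q_3 = 0.71 × 0.67 × 2.95 = 1.403 m³/s
w_4 = (13.4 − 7.7)/2 = 2.85 m; q_4 = 0.81 × 0.78 × 2.85 = 1.801 m³/s
w_5 = (15.4 − 10.8)/2 = 2.3 m; q_5 = 0.93 × 0.79 × 2.3 = 1.690 m³/s
w_6 = (18.0 − 13.4)/2 = 2.3 m; q_6 = 0.73 × 0.52 × 2.3 = 0.8731 m³/s
w_7 = (18.0 − 15.4)/2 = 1.3 m; q_7 = 0.37 × 0.20 × 1.3 = 0.09620 m³/s
Q = Σ qᵢ = 7.321 m³/s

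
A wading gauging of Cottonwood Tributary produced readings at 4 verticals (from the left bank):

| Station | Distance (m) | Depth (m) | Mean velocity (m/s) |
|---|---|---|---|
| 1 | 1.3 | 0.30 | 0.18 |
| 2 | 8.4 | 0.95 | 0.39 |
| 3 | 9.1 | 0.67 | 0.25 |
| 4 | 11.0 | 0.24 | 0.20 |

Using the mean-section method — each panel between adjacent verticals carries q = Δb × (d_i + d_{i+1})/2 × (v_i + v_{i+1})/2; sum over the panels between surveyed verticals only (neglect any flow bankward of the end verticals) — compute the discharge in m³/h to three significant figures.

5910 m³/h

Panel 1-2: Δb = 7.1 m, d̄ = (0.30+0.95)/2 = 0.625, v̄ = (0.18+0.39)/2 = 0.285 → q = 7.1×0.625×0.285 = 1.265 m³/s
Panel 2-3: Δb = 0.7 m, d̄ = (0.95+0.67)/2 = 0.81, v̄ = (0.39+0.25)/2 = 0.32 → q = 0.7×0.81×0.32 = 0.1814 m³/s
Panel 3-4: Δb = 1.9 m, d̄ = (0.67+0.24)/2 = 0.455, v̄ = (0.25+0.20)/2 = 0.225 → q = 1.9×0.455×0.225 = 0.1945 m³/s
Q = Σ q = 1.641 m³/s
= 1.641 × 3600 = 5906 m³/h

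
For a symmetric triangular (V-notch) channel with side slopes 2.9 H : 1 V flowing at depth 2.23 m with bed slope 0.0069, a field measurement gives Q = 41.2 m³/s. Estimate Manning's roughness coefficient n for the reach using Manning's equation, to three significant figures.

A = z·y² = 2.9×2.23² = 14.42 m²
P = 2y√(1+z²) = 2×2.23×√(1+2.9²) = 13.68 m
R = A/P = 14.42/13.68 = 1.054 m
n = (1/Q)·A·R^(2/3)·S^(1/2) = (1/41.2) × 14.42 × 1.036 × 0.08307 = 0.03012

0.0301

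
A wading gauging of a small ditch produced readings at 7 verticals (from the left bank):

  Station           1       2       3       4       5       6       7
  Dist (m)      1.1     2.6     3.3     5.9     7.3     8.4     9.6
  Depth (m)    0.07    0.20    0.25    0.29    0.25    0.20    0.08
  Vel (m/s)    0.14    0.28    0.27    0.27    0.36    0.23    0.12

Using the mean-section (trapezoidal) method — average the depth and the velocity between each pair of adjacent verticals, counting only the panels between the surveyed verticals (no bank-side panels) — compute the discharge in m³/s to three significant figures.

0.497 m³/s

Panel 1-2: Δb = 1.5 m, d̄ = (0.07+0.20)/2 = 0.135, v̄ = (0.14+0.28)/2 = 0.21 → q = 1.5×0.135×0.21 = 0.04253 m³/s
Panel 2-3: Δb = 0.7 m, d̄ = (0.20+0.25)/2 = 0.225, v̄ = (0.28+0.27)/2 = 0.275 → q = 0.7×0.225×0.275 = 0.04331 m³/s
Panel 3-4: Δb = 2.6 m, d̄ = (0.25+0.29)/2 = 0.27, v̄ = (0.27+0.27)/2 = 0.27 → q = 2.6×0.27×0.27 = 0.1895 m³/s
Panel 4-5: Δb = 1.4 m, d̄ = (0.29+0.25)/2 = 0.27, v̄ = (0.27+0.36)/2 = 0.315 → q = 1.4×0.27×0.315 = 0.1191 m³/s
Panel 5-6: Δb = 1.1 m, d̄ = (0.25+0.20)/2 = 0.225, v̄ = (0.36+0.23)/2 = 0.295 → q = 1.1×0.225×0.295 = 0.07301 m³/s
Panel 6-7: Δb = 1.2 m, d̄ = (0.20+0.08)/2 = 0.14, v̄ = (0.23+0.12)/2 = 0.175 → q = 1.2×0.14×0.175 = 0.02940 m³/s
Q = Σ q = 0.4969 m³/s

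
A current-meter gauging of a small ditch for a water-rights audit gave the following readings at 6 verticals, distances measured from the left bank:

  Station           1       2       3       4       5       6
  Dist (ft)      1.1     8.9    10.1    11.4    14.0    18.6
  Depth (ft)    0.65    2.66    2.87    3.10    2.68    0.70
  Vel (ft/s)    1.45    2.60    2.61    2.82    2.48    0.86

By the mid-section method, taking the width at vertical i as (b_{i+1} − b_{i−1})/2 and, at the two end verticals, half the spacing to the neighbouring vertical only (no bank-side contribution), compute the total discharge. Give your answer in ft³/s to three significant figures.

86.5 ft³/s

w_1 = (8.9 − 1.1)/2 = 3.9 ft; q_1 = 1.45 × 0.65 × 3.9 = 3.676 ft³/s
w_2 = (10.1 − 1.1)/2 = 4.5 ft; q_2 = 2.60 × 2.66 × 4.5 = 31.12 ft³/s
w_3 = (11.4 − 8.9)/2 = 1.25 ft; q_3 = 2.61 × 2.87 × 1.25 = 9.363 ft³/s
w_4 = (14.0 − 10.1)/2 = 1.95 ft; q_4 = 2.82 × 3.10 × 1.95 = 17.05 ft³/s
w_5 = (18.6 − 11.4)/2 = 3.6 ft; q_5 = 2.48 × 2.68 × 3.6 = 23.93 ft³/s
w_6 = (18.6 − 14.0)/2 = 2.3 ft; q_6 = 0.86 × 0.70 × 2.3 = 1.385 ft³/s
Q = Σ qᵢ = 86.52 ft³/s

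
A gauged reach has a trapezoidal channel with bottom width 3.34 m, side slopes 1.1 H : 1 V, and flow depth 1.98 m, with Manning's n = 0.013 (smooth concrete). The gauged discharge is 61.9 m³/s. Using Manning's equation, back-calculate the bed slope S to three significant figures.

A = (b + z·y)·y = (3.34 + 1.1×1.98)×1.98 = 10.93 m²
P = b + 2y√(1+z²) = 3.34 + 2×1.98×√(1+1.1²) = 9.227 m
R = A/P = 10.93/9.227 = 1.184 m
S = (Q·n / (1·A·R^(2/3)))² = (61.9×0.013 / (1×10.93×1.119))² = 0.004330

0.00433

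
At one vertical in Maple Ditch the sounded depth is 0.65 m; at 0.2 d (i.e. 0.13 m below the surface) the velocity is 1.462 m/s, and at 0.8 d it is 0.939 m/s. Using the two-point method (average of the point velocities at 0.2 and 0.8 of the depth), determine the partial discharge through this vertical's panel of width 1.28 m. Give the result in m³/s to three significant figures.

0.999 m³/s

v̄ = (1.462 + 0.939) / 2 = 1.201 m/s
q = v̄ × d × w = 1.201 × 0.65 × 1.28 = 0.9988 m³/s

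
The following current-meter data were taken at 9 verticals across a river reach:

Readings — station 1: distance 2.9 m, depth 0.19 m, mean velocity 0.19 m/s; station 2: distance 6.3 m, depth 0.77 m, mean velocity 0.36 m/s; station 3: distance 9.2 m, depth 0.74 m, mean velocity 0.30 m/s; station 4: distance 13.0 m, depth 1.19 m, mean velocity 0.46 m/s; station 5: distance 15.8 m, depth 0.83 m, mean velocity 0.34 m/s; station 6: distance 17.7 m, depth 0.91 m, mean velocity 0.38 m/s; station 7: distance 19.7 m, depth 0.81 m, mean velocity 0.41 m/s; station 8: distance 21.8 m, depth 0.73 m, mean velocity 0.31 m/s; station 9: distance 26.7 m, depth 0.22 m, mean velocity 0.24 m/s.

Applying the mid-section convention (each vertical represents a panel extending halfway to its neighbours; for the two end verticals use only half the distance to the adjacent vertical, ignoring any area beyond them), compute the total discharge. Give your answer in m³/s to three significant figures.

w_1 = (6.3 − 2.9)/2 = 1.7 m; q_1 = 0.19 × 0.19 × 1.7 = 0.06137 m³/s
w_2 = (9.2 − 2.9)/2 = 3.15 m; q_2 = 0.36 × 0.77 × 3.15 = 0.8732 m³/s
w_3 = (13.0 − 6.3)/2 = 3.35 m; q_3 = 0.30 × 0.74 × 3.35 = 0.7437 m³/s
w_4 = (15.8 − 9.2)/2 = 3.3 m; q_4 = 0.46 × 1.19 × 3.3 = 1.806 m³/s
w_5 = (17.7 − 13.0)/2 = 2.35 m; q_5 = 0.34 × 0.83 × 2.35 = 0.6632 m³/s
w_6 = (19.7 − 15.8)/2 = 1.95 m; q_6 = 0.38 × 0.91 × 1.95 = 0.6743 m³/s
w_7 = (21.8 − 17.7)/2 = 2.05 m; q_7 = 0.41 × 0.81 × 2.05 = 0.6808 m³/s
w_8 = (26.7 − 19.7)/2 = 3.5 m; q_8 = 0.31 × 0.73 × 3.5 = 0.7921 m³/s
w_9 = (26.7 − 21.8)/2 = 2.45 m; q_9 = 0.24 × 0.22 × 2.45 = 0.1294 m³/s
Q = Σ qᵢ = 6.424 m³/s

6.42 m³/s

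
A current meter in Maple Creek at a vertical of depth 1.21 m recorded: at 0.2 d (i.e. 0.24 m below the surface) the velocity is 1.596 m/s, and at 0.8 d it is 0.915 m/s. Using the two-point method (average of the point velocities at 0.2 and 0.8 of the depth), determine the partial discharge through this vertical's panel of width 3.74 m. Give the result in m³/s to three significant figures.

5.68 m³/s

v̄ = (1.596 + 0.915) / 2 = 1.256 m/s
q = v̄ × d × w = 1.256 × 1.21 × 3.74 = 5.682 m³/s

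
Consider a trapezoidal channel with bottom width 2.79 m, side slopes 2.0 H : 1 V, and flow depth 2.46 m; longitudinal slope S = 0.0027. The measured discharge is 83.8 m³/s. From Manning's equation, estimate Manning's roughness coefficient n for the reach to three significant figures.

0.0145

A = (b + z·y)·y = (2.79 + 2.0×2.46)×2.46 = 18.97 m²
P = b + 2y√(1+z²) = 2.79 + 2×2.46×√(1+2.0²) = 13.79 m
R = A/P = 18.97/13.79 = 1.375 m
n = (1/Q)·A·R^(2/3)·S^(1/2) = (1/83.8) × 18.97 × 1.237 × 0.05196 = 0.01454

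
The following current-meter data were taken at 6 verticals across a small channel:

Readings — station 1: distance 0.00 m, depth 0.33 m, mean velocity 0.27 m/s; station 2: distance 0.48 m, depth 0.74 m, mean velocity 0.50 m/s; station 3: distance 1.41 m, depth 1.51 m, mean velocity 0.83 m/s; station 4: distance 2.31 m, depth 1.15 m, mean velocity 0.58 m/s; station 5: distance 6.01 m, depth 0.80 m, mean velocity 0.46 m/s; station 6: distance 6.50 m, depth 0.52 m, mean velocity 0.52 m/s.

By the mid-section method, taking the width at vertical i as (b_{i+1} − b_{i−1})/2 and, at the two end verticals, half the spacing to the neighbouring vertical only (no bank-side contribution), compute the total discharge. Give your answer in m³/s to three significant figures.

w_1 = (0.48 − 0.00)/2 = 0.24 m; q_1 = 0.27 × 0.33 × 0.24 = 0.02138 m³/s
w_2 = (1.41 − 0.00)/2 = 0.705 m; q_2 = 0.50 × 0.74 × 0.705 = 0.2609 m³/s
w_3 = (2.31 − 0.48)/2 = 0.915 m; q_3 = 0.83 × 1.51 × 0.915 = 1.147 m³/s
w_4 = (6.01 − 1.41)/2 = 2.3 m; q_4 = 0.58 × 1.15 × 2.3 = 1.534 m³/s
w_5 = (6.50 − 2.31)/2 = 2.095 m; q_5 = 0.46 × 0.80 × 2.095 = 0.7710 m³/s
w_6 = (6.50 − 6.01)/2 = 0.245 m; q_6 = 0.52 × 0.52 × 0.245 = 0.06625 m³/s
Q = Σ qᵢ = 3.800 m³/s

3.80 m³/s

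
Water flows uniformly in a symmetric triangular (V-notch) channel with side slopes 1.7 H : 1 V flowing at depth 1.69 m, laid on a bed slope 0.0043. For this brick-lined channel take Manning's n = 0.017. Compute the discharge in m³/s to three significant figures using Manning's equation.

15.2 m³/s

A = z·y² = 1.7×1.69² = 4.855 m²
P = 2y√(1+z²) = 2×1.69×√(1+1.7²) = 6.666 m
R = A/P = 4.855/6.666 = 0.7283 m
Q = (1/n)·A·R^(2/3)·S^(1/2) = (1/0.017) × 4.855 × 0.7283^(2/3) × 0.0043^(1/2) = 15.16 m³/s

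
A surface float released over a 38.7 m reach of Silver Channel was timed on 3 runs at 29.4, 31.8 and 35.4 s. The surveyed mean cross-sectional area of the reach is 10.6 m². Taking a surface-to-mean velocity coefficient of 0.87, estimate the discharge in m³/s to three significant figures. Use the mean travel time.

t̄ = (29.4 + 31.8 + 35.4) / 3 = 32.2 s
v_surface = L / t̄ = 38.7 / 32.2 = 1.202 m/s
v_mean = 0.87 × 1.202 = 1.046 m/s
Q = A × v_mean = 10.6 × 1.046 = 11.08 m³/s

11.1 m³/s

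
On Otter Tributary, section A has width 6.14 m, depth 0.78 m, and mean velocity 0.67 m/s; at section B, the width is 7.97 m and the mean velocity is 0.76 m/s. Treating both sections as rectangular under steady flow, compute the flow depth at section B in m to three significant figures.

0.530 m

Q = A₁V₁ = (6.14×0.78) × 0.67 = 3.209 m³/s
d₂ = Q/(b₂ V₂) = 3.209/(7.97×0.76) = 0.5297 m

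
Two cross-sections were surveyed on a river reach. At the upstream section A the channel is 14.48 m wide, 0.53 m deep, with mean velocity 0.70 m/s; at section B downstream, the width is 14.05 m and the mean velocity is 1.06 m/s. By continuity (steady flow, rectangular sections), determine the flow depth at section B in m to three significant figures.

0.361 m

Q = A₁V₁ = (14.48×0.53) × 0.70 = 5.372 m³/s
d₂ = Q/(b₂ V₂) = 5.372/(14.05×1.06) = 0.3607 m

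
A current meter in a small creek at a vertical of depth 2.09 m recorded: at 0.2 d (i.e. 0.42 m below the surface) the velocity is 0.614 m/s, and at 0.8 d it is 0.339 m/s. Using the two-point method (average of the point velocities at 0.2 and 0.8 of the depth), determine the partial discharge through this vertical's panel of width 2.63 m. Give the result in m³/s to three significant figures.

v̄ = (0.614 + 0.339) / 2 = 0.4765 m/s
q = v̄ × d × w = 0.4765 × 2.09 × 2.63 = 2.619 m³/s

2.62 m³/s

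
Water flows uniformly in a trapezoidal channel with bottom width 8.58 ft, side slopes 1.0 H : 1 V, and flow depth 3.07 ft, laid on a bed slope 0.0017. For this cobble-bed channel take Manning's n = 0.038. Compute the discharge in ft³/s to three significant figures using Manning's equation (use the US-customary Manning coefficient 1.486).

A = (b + z·y)·y = (8.58 + 1.0×3.07)×3.07 = 35.77 ft²
P = b + 2y√(1+z²) = 8.58 + 2×3.07×√(1+1.0²) = 17.26 ft
R = A/P = 35.77/17.26 = 2.072 ft
Q = (1.486/n)·A·R^(2/3)·S^(1/2) = (1.486/0.038) × 35.77 × 2.072^(2/3) × 0.0017^(1/2) = 93.72 ft³/s

93.7 ft³/s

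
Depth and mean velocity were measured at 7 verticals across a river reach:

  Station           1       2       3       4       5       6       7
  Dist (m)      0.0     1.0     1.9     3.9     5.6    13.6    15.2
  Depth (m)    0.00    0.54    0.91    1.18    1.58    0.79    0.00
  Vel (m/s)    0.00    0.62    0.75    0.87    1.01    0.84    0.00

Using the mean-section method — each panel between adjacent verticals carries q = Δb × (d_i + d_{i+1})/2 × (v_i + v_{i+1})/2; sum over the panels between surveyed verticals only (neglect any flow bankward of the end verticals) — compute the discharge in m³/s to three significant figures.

13.5 m³/s

Panel 1-2: Δb = 1 m, d̄ = (0.00+0.54)/2 = 0.27, v̄ = (0.00+0.62)/2 = 0.31 → q = 1×0.27×0.31 = 0.08370 m³/s
Panel 2-3: Δb = 0.9 m, d̄ = (0.54+0.91)/2 = 0.725, v̄ = (0.62+0.75)/2 = 0.685 → q = 0.9×0.725×0.685 = 0.4470 m³/s
Panel 3-4: Δb = 2 m, d̄ = (0.91+1.18)/2 = 1.045, v̄ = (0.75+0.87)/2 = 0.81 → q = 2×1.045×0.81 = 1.693 m³/s
Panel 4-5: Δb = 1.7 m, d̄ = (1.18+1.58)/2 = 1.38, v̄ = (0.87+1.01)/2 = 0.94 → q = 1.7×1.38×0.94 = 2.205 m³/s
Panel 5-6: Δb = 8 m, d̄ = (1.58+0.79)/2 = 1.185, v̄ = (1.01+0.84)/2 = 0.925 → q = 8×1.185×0.925 = 8.769 m³/s
Panel 6-7: Δb = 1.6 m, d̄ = (0.79+0.00)/2 = 0.395, v̄ = (0.84+0.00)/2 = 0.42 → q = 1.6×0.395×0.42 = 0.2654 m³/s
Q = Σ q = 13.46 m³/s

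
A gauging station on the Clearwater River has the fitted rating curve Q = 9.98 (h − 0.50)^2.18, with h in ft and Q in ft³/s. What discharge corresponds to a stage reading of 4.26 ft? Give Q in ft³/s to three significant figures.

179 ft³/s

Q = 9.98 × (4.26 − 0.50)^2.18 = 9.98 × 3.76^2.18 = 179.1 ft³/s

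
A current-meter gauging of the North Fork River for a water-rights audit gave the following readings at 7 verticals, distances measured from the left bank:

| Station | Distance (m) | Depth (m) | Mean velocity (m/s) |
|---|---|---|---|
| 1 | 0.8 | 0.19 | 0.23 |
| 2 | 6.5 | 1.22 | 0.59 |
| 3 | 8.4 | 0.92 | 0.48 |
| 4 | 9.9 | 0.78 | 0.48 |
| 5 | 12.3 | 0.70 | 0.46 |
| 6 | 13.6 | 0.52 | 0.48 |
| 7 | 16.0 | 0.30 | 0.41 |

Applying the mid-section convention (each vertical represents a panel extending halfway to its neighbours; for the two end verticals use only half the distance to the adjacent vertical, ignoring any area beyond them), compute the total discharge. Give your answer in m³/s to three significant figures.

5.55 m³/s

w_1 = (6.5 − 0.8)/2 = 2.85 m; q_1 = 0.23 × 0.19 × 2.85 = 0.1245 m³/s
w_2 = (8.4 − 0.8)/2 = 3.8 m; q_2 = 0.59 × 1.22 × 3.8 = 2.735 m³/s
w_3 = (9.9 − 6.5)/2 = 1.7 m; q_3 = 0.48 × 0.92 × 1.7 = 0.7507 m³/s
w_4 = (12.3 − 8.4)/2 = 1.95 m; q_4 = 0.48 × 0.78 × 1.95 = 0.7301 m³/s
w_5 = (13.6 − 9.9)/2 = 1.85 m; q_5 = 0.46 × 0.70 × 1.85 = 0.5957 m³/s
w_6 = (16.0 − 12.3)/2 = 1.85 m; q_6 = 0.48 × 0.52 × 1.85 = 0.4618 m³/s
w_7 = (16.0 − 13.6)/2 = 1.2 m; q_7 = 0.41 × 0.30 × 1.2 = 0.1476 m³/s
Q = Σ qᵢ = 5.546 m³/s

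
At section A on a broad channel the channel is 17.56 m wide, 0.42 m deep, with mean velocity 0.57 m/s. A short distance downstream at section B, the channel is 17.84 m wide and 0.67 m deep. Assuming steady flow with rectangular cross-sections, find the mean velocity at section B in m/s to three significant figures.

0.352 m/s

Q = A₁V₁ = (17.56×0.42) × 0.57 = 4.204 m³/s
A₂ = 17.84 × 0.67 = 11.95 m²
V₂ = Q/A₂ = 4.204/11.95 = 0.3517 m/s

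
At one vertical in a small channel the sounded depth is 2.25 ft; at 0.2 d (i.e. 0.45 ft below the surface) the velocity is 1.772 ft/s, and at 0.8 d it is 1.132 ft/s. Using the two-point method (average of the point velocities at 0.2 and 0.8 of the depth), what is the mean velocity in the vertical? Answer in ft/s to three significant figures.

v̄ = (1.772 + 1.132) / 2 = 1.452 ft/s

1.45 ft/s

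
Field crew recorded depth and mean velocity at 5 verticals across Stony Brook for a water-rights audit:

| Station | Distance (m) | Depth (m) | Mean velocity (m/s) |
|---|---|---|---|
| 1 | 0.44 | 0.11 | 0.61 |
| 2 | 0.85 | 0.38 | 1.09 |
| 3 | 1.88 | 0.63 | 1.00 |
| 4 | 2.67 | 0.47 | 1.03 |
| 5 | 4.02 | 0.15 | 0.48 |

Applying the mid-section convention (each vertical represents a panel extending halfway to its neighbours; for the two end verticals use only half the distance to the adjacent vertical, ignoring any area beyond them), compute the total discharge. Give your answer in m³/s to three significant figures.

1.45 m³/s

w_1 = (0.85 − 0.44)/2 = 0.205 m; q_1 = 0.61 × 0.11 × 0.205 = 0.01376 m³/s
w_2 = (1.88 − 0.44)/2 = 0.72 m; q_2 = 1.09 × 0.38 × 0.72 = 0.2982 m³/s
w_3 = (2.67 − 0.85)/2 = 0.91 m; q_3 = 1.00 × 0.63 × 0.91 = 0.5733 m³/s
w_4 = (4.02 − 1.88)/2 = 1.07 m; q_4 = 1.03 × 0.47 × 1.07 = 0.5180 m³/s
w_5 = (4.02 − 2.67)/2 = 0.675 m; q_5 = 0.48 × 0.15 × 0.675 = 0.04860 m³/s
Q = Σ qᵢ = 1.452 m³/s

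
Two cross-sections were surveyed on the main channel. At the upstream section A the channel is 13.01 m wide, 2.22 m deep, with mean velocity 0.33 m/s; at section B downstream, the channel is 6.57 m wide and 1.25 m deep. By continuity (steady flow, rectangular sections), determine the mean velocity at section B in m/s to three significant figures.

Q = A₁V₁ = (13.01×2.22) × 0.33 = 9.531 m³/s
A₂ = 6.57 × 1.25 = 8.213 m²
V₂ = Q/A₂ = 9.531/8.213 = 1.161 m/s

1.16 m/s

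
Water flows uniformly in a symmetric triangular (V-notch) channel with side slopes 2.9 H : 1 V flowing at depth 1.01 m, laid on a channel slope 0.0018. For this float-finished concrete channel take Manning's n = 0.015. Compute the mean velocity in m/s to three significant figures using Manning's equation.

1.73 m/s

A = z·y² = 2.9×1.01² = 2.958 m²
P = 2y√(1+z²) = 2×1.01×√(1+2.9²) = 6.196 m
R = A/P = 2.958/6.196 = 0.4774 m
Q = (1/n)·A·R^(2/3)·S^(1/2) = (1/0.015) × 2.958 × 0.4774^(2/3) × 0.0018^(1/2) = 5.111 m³/s
V = Q/A = 5.111/2.958 = 1.728 m/s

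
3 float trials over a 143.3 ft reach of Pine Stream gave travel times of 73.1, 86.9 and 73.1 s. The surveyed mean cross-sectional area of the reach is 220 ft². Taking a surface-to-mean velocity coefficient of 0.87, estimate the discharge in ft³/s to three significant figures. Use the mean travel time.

353 ft³/s

t̄ = (73.1 + 86.9 + 73.1) / 3 = 77.7 s
v_surface = L / t̄ = 143.3 / 77.7 = 1.844 ft/s
v_mean = 0.87 × 1.844 = 1.605 ft/s
Q = A × v_mean = 220 × 1.605 = 353.0 ft³/s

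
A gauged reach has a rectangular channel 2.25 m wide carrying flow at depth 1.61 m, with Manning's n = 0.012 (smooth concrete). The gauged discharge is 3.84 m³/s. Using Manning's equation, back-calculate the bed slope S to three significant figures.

0.000280

A = b·y = 2.25 × 1.61 = 3.623 m²
P = b + 2y = 2.25 + 2×1.61 = 5.470 m
R = A/P = 3.623/5.470 = 0.6622 m
S = (Q·n / (1·A·R^(2/3)))² = (3.84×0.012 / (1×3.623×0.7598))² = 0.0002803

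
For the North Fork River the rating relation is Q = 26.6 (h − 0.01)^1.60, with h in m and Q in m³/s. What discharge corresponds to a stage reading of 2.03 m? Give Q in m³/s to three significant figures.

81.9 m³/s

Q = 26.6 × (2.03 − 0.01)^1.60 = 26.6 × 2.02^1.60 = 81.93 m³/s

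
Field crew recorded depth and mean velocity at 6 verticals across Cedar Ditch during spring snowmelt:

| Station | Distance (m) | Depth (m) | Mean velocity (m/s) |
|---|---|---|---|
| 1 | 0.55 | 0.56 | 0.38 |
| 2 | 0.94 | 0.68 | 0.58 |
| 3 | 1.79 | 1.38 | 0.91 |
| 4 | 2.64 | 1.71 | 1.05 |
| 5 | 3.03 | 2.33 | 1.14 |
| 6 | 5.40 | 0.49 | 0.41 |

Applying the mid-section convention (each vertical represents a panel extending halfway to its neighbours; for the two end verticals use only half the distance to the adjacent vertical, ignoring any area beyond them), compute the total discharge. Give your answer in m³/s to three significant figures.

6.37 m³/s

w_1 = (0.94 − 0.55)/2 = 0.195 m; q_1 = 0.38 × 0.56 × 0.195 = 0.04150 m³/s
w_2 = (1.79 − 0.55)/2 = 0.62 m; q_2 = 0.58 × 0.68 × 0.62 = 0.2445 m³/s
w_3 = (2.64 − 0.94)/2 = 0.85 m; q_3 = 0.91 × 1.38 × 0.85 = 1.067 m³/s
w_4 = (3.03 − 1.79)/2 = 0.62 m; q_4 = 1.05 × 1.71 × 0.62 = 1.113 m³/s
w_5 = (5.40 − 2.64)/2 = 1.38 m; q_5 = 1.14 × 2.33 × 1.38 = 3.666 m³/s
w_6 = (5.40 − 3.03)/2 = 1.185 m; q_6 = 0.41 × 0.49 × 1.185 = 0.2381 m³/s
Q = Σ qᵢ = 6.370 m³/s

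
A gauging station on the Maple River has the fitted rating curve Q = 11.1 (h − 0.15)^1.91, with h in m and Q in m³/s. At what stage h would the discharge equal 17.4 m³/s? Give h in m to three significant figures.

1.42 m

h − h₀ = (Q/C)^(1/b) = (17.4/11.1)^(1/1.91) = 1.265 m
h = 0.15 + 1.265 = 1.415 m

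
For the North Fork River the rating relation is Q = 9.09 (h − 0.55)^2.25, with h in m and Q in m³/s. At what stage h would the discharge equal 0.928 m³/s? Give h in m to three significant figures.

0.913 m

h − h₀ = (Q/C)^(1/b) = (0.928/9.09)^(1/2.25) = 0.3627 m
h = 0.55 + 0.3627 = 0.9127 m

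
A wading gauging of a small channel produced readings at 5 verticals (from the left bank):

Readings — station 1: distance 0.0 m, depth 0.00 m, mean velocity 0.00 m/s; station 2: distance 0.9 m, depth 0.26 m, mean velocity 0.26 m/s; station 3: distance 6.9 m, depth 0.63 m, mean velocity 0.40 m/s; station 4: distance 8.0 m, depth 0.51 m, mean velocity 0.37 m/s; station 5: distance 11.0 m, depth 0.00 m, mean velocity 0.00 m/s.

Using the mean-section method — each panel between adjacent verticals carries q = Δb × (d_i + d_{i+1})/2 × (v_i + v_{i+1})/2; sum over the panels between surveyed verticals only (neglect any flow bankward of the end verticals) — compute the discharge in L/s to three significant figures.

Panel 1-2: Δb = 0.9 m, d̄ = (0.00+0.26)/2 = 0.13, v̄ = (0.00+0.26)/2 = 0.13 → q = 0.9×0.13×0.13 = 0.01521 m³/s
Panel 2-3: Δb = 6 m, d̄ = (0.26+0.63)/2 = 0.445, v̄ = (0.26+0.40)/2 = 0.33 → q = 6×0.445×0.33 = 0.8811 m³/s
Panel 3-4: Δb = 1.1 m, d̄ = (0.63+0.51)/2 = 0.57, v̄ = (0.40+0.37)/2 = 0.385 → q = 1.1×0.57×0.385 = 0.2414 m³/s
Panel 4-5: Δb = 3 m, d̄ = (0.51+0.00)/2 = 0.255, v̄ = (0.37+0.00)/2 = 0.185 → q = 3×0.255×0.185 = 0.1415 m³/s
Q = Σ q = 1.279 m³/s
= 1.279 × 1000 = 1279 L/s

1280 L/s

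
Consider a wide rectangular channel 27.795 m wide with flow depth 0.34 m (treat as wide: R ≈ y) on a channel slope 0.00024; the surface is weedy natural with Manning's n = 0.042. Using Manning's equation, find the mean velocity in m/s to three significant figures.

0.180 m/s

A = b·y = 27.795 × 0.34 = 9.450 m²
Wide channel: R ≈ y = 0.34 m
Q = (1/n)·A·R^(2/3)·S^(1/2) = (1/0.042) × 9.450 × 0.3400^(2/3) × 0.00024^(1/2) = 1.698 m³/s
V = Q/A = 1.698/9.450 = 0.1797 m/s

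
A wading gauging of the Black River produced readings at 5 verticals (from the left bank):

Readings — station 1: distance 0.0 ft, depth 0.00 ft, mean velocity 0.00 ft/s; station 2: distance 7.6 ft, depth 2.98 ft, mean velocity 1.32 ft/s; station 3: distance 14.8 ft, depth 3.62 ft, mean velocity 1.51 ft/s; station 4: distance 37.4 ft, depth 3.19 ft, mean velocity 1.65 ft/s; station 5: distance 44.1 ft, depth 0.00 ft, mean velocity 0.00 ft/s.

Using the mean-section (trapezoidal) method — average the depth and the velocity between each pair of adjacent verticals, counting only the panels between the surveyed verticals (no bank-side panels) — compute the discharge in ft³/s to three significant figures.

171 ft³/s

Panel 1-2: Δb = 7.6 ft, d̄ = (0.00+2.98)/2 = 1.49, v̄ = (0.00+1.32)/2 = 0.66 → q = 7.6×1.49×0.66 = 7.474 ft³/s
Panel 2-3: Δb = 7.2 ft, d̄ = (2.98+3.62)/2 = 3.3, v̄ = (1.32+1.51)/2 = 1.415 → q = 7.2×3.3×1.415 = 33.62 ft³/s
Panel 3-4: Δb = 22.6 ft, d̄ = (3.62+3.19)/2 = 3.405, v̄ = (1.51+1.65)/2 = 1.58 → q = 22.6×3.405×1.58 = 121.6 ft³/s
Panel 4-5: Δb = 6.7 ft, d̄ = (3.19+0.00)/2 = 1.595, v̄ = (1.65+0.00)/2 = 0.825 → q = 6.7×1.595×0.825 = 8.816 ft³/s
Q = Σ q = 171.5 ft³/s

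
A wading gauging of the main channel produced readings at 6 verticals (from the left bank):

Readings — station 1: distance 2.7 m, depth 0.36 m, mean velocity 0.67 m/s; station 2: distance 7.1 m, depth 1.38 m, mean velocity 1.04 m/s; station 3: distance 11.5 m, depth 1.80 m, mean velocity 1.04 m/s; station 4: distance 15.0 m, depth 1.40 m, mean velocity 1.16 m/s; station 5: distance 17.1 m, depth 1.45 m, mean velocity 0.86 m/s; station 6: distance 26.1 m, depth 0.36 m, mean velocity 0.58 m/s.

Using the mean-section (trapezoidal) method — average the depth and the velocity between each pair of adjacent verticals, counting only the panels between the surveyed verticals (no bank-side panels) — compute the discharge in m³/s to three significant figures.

Panel 1-2: Δb = 4.4 m, d̄ = (0.36+1.38)/2 = 0.87, v̄ = (0.67+1.04)/2 = 0.855 → q = 4.4×0.87×0.855 = 3.273 m³/s
Panel 2-3: Δb = 4.4 m, d̄ = (1.38+1.80)/2 = 1.59, v̄ = (1.04+1.04)/2 = 1.04 → q = 4.4×1.59×1.04 = 7.276 m³/s
Panel 3-4: Δb = 3.5 m, d̄ = (1.80+1.40)/2 = 1.6, v̄ = (1.04+1.16)/2 = 1.1 → q = 3.5×1.6×1.1 = 6.160 m³/s
Panel 4-5: Δb = 2.1 m, d̄ = (1.40+1.45)/2 = 1.425, v̄ = (1.16+0.86)/2 = 1.01 → q = 2.1×1.425×1.01 = 3.022 m³/s
Panel 5-6: Δb = 9 m, d̄ = (1.45+0.36)/2 = 0.905, v̄ = (0.86+0.58)/2 = 0.72 → q = 9×0.905×0.72 = 5.864 m³/s
Q = Σ q = 25.60 m³/s

25.6 m³/s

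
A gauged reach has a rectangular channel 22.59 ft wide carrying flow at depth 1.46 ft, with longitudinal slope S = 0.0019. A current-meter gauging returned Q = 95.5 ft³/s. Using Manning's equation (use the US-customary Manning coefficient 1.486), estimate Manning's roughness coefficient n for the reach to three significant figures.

A = b·y = 22.59 × 1.46 = 32.98 ft²
P = b + 2y = 22.59 + 2×1.46 = 25.51 ft
R = A/P = 32.98/25.51 = 1.293 ft
n = (1.486/Q)·A·R^(2/3)·S^(1/2) = (1.486/95.5) × 32.98 × 1.187 × 0.04359 = 0.02655

0.0265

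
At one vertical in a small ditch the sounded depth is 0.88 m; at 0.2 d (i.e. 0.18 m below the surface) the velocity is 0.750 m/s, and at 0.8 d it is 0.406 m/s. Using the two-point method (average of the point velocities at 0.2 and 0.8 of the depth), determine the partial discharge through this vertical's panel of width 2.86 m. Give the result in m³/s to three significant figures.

1.45 m³/s

v̄ = (0.750 + 0.406) / 2 = 0.5780 m/s
q = v̄ × d × w = 0.5780 × 0.88 × 2.86 = 1.455 m³/s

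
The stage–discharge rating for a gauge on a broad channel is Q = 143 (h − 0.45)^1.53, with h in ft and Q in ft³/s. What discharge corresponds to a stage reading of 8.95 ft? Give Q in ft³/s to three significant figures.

Q = 143 × (8.95 − 0.45)^1.53 = 143 × 8.5^1.53 = 3779 ft³/s

3780 ft³/s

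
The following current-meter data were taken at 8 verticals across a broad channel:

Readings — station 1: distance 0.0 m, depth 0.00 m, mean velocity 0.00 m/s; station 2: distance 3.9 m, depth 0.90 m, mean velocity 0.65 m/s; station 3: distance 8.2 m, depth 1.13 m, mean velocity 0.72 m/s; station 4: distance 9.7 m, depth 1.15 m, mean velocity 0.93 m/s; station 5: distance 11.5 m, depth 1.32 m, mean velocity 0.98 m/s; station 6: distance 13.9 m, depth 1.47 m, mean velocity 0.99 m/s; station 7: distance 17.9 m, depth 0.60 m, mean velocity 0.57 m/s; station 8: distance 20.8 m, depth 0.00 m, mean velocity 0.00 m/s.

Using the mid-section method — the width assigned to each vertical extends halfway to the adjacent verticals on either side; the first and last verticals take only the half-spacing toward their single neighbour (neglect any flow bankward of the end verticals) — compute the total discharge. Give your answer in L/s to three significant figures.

w_2 = (8.2 − 0.0)/2 = 4.1 m; q_2 = 0.65 × 0.90 × 4.1 = 2.399 m³/s
w_3 = (9.7 − 3.9)/2 = 2.9 m; q_3 = 0.72 × 1.13 × 2.9 = 2.359 m³/s
w_4 = (11.5 − 8.2)/2 = 1.65 m; q_4 = 0.93 × 1.15 × 1.65 = 1.765 m³/s
w_5 = (13.9 − 9.7)/2 = 2.1 m; q_5 = 0.98 × 1.32 × 2.1 = 2.717 m³/s
w_6 = (17.9 − 11.5)/2 = 3.2 m; q_6 = 0.99 × 1.47 × 3.2 = 4.657 m³/s
w_7 = (20.8 − 13.9)/2 = 3.45 m; q_7 = 0.57 × 0.60 × 3.45 = 1.180 m³/s
Stations 1, 8 contribute zero (depth or velocity is 0).
Q = Σ qᵢ = 15.08 m³/s
= 15.08 × 1000 = 15080 L/s

15100 L/s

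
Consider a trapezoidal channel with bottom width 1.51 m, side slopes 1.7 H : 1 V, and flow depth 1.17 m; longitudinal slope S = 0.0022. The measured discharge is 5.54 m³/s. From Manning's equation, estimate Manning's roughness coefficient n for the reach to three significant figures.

A = (b + z·y)·y = (1.51 + 1.7×1.17)×1.17 = 4.094 m²
P = b + 2y√(1+z²) = 1.51 + 2×1.17×√(1+1.7²) = 6.125 m
R = A/P = 4.094/6.125 = 0.6684 m
n = (1/Q)·A·R^(2/3)·S^(1/2) = (1/5.54) × 4.094 × 0.7644 × 0.04690 = 0.02650

0.0265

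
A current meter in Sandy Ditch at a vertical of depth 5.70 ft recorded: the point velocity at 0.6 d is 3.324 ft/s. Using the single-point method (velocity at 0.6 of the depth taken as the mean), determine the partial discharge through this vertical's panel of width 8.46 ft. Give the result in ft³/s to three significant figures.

v̄ = v₀.₆ = 3.324 ft/s
q = v̄ × d × w = 3.324 × 5.70 × 8.46 = 160.3 ft³/s

160 ft³/s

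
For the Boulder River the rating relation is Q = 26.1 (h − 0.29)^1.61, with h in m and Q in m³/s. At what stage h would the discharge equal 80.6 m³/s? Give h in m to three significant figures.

h − h₀ = (Q/C)^(1/b) = (80.6/26.1)^(1/1.61) = 2.014 m
h = 0.29 + 2.014 = 2.304 m

2.30 m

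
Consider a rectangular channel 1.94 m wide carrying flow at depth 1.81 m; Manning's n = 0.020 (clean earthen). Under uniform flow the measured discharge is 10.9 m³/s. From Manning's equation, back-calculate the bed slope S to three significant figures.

0.00711

A = b·y = 1.94 × 1.81 = 3.511 m²
P = b + 2y = 1.94 + 2×1.81 = 5.560 m
R = A/P = 3.511/5.560 = 0.6315 m
S = (Q·n / (1·A·R^(2/3)))² = (10.9×0.020 / (1×3.511×0.7361))² = 0.007113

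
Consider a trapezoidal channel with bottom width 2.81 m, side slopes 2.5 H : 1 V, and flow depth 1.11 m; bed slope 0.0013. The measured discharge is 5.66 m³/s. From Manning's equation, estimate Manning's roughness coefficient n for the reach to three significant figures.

0.0313

A = (b + z·y)·y = (2.81 + 2.5×1.11)×1.11 = 6.199 m²
P = b + 2y√(1+z²) = 2.81 + 2×1.11×√(1+2.5²) = 8.788 m
R = A/P = 6.199/8.788 = 0.7055 m
n = (1/Q)·A·R^(2/3)·S^(1/2) = (1/5.66) × 6.199 × 0.7925 × 0.03606 = 0.03130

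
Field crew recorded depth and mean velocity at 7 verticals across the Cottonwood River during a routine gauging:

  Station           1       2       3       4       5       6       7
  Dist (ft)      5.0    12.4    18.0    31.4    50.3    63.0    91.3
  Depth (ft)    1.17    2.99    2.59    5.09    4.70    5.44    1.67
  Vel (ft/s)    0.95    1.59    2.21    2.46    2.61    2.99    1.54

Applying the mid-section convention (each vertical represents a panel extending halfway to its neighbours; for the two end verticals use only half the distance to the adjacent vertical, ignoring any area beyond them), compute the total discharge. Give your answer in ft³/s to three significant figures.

w_1 = (12.4 − 5.0)/2 = 3.7 ft; q_1 = 0.95 × 1.17 × 3.7 = 4.113 ft³/s
w_2 = (18.0 − 5.0)/2 = 6.5 ft; q_2 = 1.59 × 2.99 × 6.5 = 30.90 ft³/s
w_3 = (31.4 − 12.4)/2 = 9.5 ft; q_3 = 2.21 × 2.59 × 9.5 = 54.38 ft³/s
w_4 = (50.3 − 18.0)/2 = 16.15 ft; q_4 = 2.46 × 5.09 × 16.15 = 202.2 ft³/s
w_5 = (63.0 − 31.4)/2 = 15.8 ft; q_5 = 2.61 × 4.70 × 15.8 = 193.8 ft³/s
w_6 = (91.3 − 50.3)/2 = 20.5 ft; q_6 = 2.99 × 5.44 × 20.5 = 333.4 ft³/s
w_7 = (91.3 − 63.0)/2 = 14.15 ft; q_7 = 1.54 × 1.67 × 14.15 = 36.39 ft³/s
Q = Σ qᵢ = 855.3 ft³/s

855 ft³/s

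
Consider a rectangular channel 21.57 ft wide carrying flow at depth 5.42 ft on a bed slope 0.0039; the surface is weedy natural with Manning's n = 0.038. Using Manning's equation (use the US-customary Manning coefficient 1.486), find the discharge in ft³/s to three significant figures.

A = b·y = 21.57 × 5.42 = 116.9 ft²
P = b + 2y = 21.57 + 2×5.42 = 32.41 ft
R = A/P = 116.9/32.41 = 3.607 ft
Q = (1.486/n)·A·R^(2/3)·S^(1/2) = (1.486/0.038) × 116.9 × 3.607^(2/3) × 0.0039^(1/2) = 671.5 ft³/s

672 ft³/s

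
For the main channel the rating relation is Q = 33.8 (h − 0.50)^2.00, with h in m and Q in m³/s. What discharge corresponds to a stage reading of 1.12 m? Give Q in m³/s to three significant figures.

13.0 m³/s

Q = 33.8 × (1.12 − 0.50)^2.00 = 33.8 × 0.62^2.00 = 12.99 m³/s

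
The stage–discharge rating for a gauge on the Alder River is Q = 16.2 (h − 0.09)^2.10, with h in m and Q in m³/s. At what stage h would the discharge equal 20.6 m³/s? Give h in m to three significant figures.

1.21 m

h − h₀ = (Q/C)^(1/b) = (20.6/16.2)^(1/2.10) = 1.121 m
h = 0.09 + 1.121 = 1.211 m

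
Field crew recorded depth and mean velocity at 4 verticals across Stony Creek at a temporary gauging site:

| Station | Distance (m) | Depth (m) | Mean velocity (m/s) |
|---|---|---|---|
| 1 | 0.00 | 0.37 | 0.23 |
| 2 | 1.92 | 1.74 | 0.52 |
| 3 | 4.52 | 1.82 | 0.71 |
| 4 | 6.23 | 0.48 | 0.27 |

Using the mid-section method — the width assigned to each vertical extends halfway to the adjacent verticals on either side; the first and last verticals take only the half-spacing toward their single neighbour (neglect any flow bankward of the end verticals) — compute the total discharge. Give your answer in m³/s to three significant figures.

5.02 m³/s

w_1 = (1.92 − 0.00)/2 = 0.96 m; q_1 = 0.23 × 0.37 × 0.96 = 0.08170 m³/s
w_2 = (4.52 − 0.00)/2 = 2.26 m; q_2 = 0.52 × 1.74 × 2.26 = 2.045 m³/s
w_3 = (6.23 − 1.92)/2 = 2.155 m; q_3 = 0.71 × 1.82 × 2.155 = 2.785 m³/s
w_4 = (6.23 − 4.52)/2 = 0.855 m; q_4 = 0.27 × 0.48 × 0.855 = 0.1108 m³/s
Q = Σ qᵢ = 5.022 m³/s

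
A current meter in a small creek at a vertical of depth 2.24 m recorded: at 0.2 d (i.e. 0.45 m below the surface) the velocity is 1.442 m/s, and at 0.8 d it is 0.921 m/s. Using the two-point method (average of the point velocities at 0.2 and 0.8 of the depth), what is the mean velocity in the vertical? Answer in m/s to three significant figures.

1.18 m/s

v̄ = (1.442 + 0.921) / 2 = 1.182 m/s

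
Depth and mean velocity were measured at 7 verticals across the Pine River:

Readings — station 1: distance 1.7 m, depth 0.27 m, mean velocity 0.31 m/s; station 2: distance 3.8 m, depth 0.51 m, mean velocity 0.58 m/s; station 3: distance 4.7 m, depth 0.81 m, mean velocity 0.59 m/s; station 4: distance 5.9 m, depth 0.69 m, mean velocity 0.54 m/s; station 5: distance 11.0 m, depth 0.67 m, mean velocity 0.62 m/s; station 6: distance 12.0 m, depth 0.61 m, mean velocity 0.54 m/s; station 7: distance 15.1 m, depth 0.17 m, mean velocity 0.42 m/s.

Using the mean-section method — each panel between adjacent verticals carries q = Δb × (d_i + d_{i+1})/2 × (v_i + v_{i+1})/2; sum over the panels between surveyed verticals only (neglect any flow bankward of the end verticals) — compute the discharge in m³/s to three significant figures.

4.18 m³/s

Panel 1-2: Δb = 2.1 m, d̄ = (0.27+0.51)/2 = 0.39, v̄ = (0.31+0.58)/2 = 0.445 → q = 2.1×0.39×0.445 = 0.3645 m³/s
Panel 2-3: Δb = 0.9 m, d̄ = (0.51+0.81)/2 = 0.66, v̄ = (0.58+0.59)/2 = 0.585 → q = 0.9×0.66×0.585 = 0.3475 m³/s
Panel 3-4: Δb = 1.2 m, d̄ = (0.81+0.69)/2 = 0.75, v̄ = (0.59+0.54)/2 = 0.565 → q = 1.2×0.75×0.565 = 0.5085 m³/s
Panel 4-5: Δb = 5.1 m, d̄ = (0.69+0.67)/2 = 0.68, v̄ = (0.54+0.62)/2 = 0.58 → q = 5.1×0.68×0.58 = 2.011 m³/s
Panel 5-6: Δb = 1 m, d̄ = (0.67+0.61)/2 = 0.64, v̄ = (0.62+0.54)/2 = 0.58 → q = 1×0.64×0.58 = 0.3712 m³/s
Panel 6-7: Δb = 3.1 m, d̄ = (0.61+0.17)/2 = 0.39, v̄ = (0.54+0.42)/2 = 0.48 → q = 3.1×0.39×0.48 = 0.5803 m³/s
Q = Σ q = 4.183 m³/s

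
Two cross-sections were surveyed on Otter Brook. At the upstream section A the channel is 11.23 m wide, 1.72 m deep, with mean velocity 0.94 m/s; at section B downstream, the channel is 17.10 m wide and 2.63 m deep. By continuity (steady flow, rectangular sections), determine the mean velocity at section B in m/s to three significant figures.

Q = A₁V₁ = (11.23×1.72) × 0.94 = 18.16 m³/s
A₂ = 17.10 × 2.63 = 44.97 m²
V₂ = Q/A₂ = 18.16/44.97 = 0.4037 m/s

0.404 m/s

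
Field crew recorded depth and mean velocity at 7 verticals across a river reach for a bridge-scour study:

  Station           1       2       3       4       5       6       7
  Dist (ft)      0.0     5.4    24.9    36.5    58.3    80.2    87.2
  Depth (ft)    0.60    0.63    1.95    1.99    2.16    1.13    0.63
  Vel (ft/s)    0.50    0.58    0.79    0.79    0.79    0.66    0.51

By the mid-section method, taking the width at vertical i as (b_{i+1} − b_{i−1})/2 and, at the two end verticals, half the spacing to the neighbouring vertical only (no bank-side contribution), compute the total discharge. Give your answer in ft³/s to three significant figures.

w_1 = (5.4 − 0.0)/2 = 2.7 ft; q_1 = 0.50 × 0.60 × 2.7 = 0.8100 ft³/s
w_2 = (24.9 − 0.0)/2 = 12.45 ft; q_2 = 0.58 × 0.63 × 12.45 = 4.549 ft³/s
w_3 = (36.5 − 5.4)/2 = 15.55 ft; q_3 = 0.79 × 1.95 × 15.55 = 23.95 ft³/s
w_4 = (58.3 − 24.9)/2 = 16.7 ft; q_4 = 0.79 × 1.99 × 16.7 = 26.25 ft³/s
w_5 = (80.2 − 36.5)/2 = 21.85 ft; q_5 = 0.79 × 2.16 × 21.85 = 37.28 ft³/s
w_6 = (87.2 − 58.3)/2 = 14.45 ft; q_6 = 0.66 × 1.13 × 14.45 = 10.78 ft³/s
w_7 = (87.2 − 80.2)/2 = 3.5 ft; q_7 = 0.51 × 0.63 × 3.5 = 1.125 ft³/s
Q = Σ qᵢ = 104.8 ft³/s

105 ft³/s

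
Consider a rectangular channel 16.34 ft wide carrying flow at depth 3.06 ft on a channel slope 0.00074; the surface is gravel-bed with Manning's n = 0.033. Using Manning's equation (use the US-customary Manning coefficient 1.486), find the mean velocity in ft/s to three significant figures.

A = b·y = 16.34 × 3.06 = 50.00 ft²
P = b + 2y = 16.34 + 2×3.06 = 22.46 ft
R = A/P = 50.00/22.46 = 2.226 ft
Q = (1.486/n)·A·R^(2/3)·S^(1/2) = (1.486/0.033) × 50.00 × 2.226^(2/3) × 0.00074^(1/2) = 104.4 ft³/s
V = Q/A = 104.4/50.00 = 2.088 ft/s

2.09 ft/s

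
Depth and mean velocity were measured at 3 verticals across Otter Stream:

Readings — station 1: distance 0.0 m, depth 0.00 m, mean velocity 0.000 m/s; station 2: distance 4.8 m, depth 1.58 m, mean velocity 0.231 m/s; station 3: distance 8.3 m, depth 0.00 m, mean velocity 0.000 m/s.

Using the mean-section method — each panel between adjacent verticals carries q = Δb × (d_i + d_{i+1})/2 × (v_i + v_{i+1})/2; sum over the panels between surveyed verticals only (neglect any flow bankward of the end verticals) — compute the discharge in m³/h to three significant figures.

Panel 1-2: Δb = 4.8 m, d̄ = (0.00+1.58)/2 = 0.79, v̄ = (0.000+0.231)/2 = 0.1155 → q = 4.8×0.79×0.1155 = 0.4380 m³/s
Panel 2-3: Δb = 3.5 m, d̄ = (1.58+0.00)/2 = 0.79, v̄ = (0.231+0.000)/2 = 0.1155 → q = 3.5×0.79×0.1155 = 0.3194 m³/s
Q = Σ q = 0.7573 m³/s
= 0.7573 × 3600 = 2726 m³/h

2730 m³/h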